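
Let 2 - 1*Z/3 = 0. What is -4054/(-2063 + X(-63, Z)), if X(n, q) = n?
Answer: 2027/1063 ≈ 1.9069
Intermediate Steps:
Z = 6 (Z = 6 - 3*0 = 6 + 0 = 6)
-4054/(-2063 + X(-63, Z)) = -4054/(-2063 - 63) = -4054/(-2126) = -4054*(-1/2126) = 2027/1063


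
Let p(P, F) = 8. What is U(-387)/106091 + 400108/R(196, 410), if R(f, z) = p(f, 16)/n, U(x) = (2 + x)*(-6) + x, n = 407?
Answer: 4319069537845/212182 ≈ 2.0355e+7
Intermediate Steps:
U(x) = -12 - 5*x (U(x) = (-12 - 6*x) + x = -12 - 5*x)
R(f, z) = 8/407
U(-387)/106091 + 400108/R(196, 410) = (-12 - 5*(-387))/106091 + 400108/(8/407) = (-12 + 1935)*(1/106091) + 400108*(407/8) = 1923*(1/106091) + 40710989/2 = 1923/106091 + 40710989/2 = 4319069537845/212182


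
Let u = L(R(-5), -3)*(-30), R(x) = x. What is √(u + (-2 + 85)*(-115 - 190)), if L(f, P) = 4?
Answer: I*√25435 ≈ 159.48*I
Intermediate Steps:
u = -120 (u = 4*(-30) = -120)
√(u + (-2 + 85)*(-115 - 190)) = √(-120 + (-2 + 85)*(-115 - 190)) = √(-120 + 83*(-305)) = √(-120 - 25315) = √(-25435) = I*√25435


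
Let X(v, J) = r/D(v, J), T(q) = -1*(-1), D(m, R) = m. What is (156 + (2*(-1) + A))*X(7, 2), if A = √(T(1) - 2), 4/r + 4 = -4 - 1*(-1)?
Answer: -88/7 - 4*I/49 ≈ -12.571 - 0.081633*I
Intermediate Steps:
r = -4/7 (r = 4/(-4 + (-4 - 1*(-1))) = 4/(-4 + (-4 + 1)) = 4/(-4 - 3) = 4/(-7) = 4*(-⅐) = -4/7 ≈ -0.57143)
T(q) = 1
A = I (A = √(1 - 2) = √(-1) = I ≈ 1.0*I)
X(v, J) = -4/(7*v)
(156 + (2*(-1) + A))*X(7, 2) = (156 + (2*(-1) + I))*(-4/7/7) = (156 + (-2 + I))*(-4/7*⅐) = (154 + I)*(-4/49) = -88/7 - 4*I/49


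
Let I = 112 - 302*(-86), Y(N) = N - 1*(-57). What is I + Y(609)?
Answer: 26750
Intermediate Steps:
Y(N) = 57 + N (Y(N) = N + 57 = 57 + N)
I = 26084 (I = 112 + 25972 = 26084)
I + Y(609) = 26084 + (57 + 609) = 26084 + 666 = 26750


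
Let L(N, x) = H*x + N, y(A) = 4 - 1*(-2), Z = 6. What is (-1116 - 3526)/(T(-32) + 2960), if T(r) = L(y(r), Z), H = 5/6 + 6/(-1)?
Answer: -4642/2935 ≈ -1.5816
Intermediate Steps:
y(A) = 6 (y(A) = 4 + 2 = 6)
H = -31/6 (H = 5*(⅙) + 6*(-1) = ⅚ - 6 = -31/6 ≈ -5.1667)
L(N, x) = N - 31*x/6 (L(N, x) = -31*x/6 + N = N - 31*x/6)
T(r) = -25 (T(r) = 6 - 31/6*6 = 6 - 31 = -25)
(-1116 - 3526)/(T(-32) + 2960) = (-1116 - 3526)/(-25 + 2960) = -4642/2935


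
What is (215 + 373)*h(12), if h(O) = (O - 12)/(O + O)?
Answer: 0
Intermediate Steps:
h(O) = (-12 + O)/(2*O) (h(O) = (-12 + O)/((2*O)) = (-12 + O)*(1/(2*O)) = (-12 + O)/(2*O))
(215 + 373)*h(12) = (215 + 373)*((½)*(-12 + 12)/12) = 588*((½)*(1/12)*0) = 588*0 = 0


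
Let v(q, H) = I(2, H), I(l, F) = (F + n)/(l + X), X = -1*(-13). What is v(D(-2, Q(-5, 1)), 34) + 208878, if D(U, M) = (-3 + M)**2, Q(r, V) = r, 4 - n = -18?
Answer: 3133226/15 ≈ 2.0888e+5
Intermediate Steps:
n = 22 (n = 4 - 1*(-18) = 4 + 18 = 22)
X = 13
I(l, F) = (22 + F)/(13 + l) (I(l, F) = (F + 22)/(l + 13) = (22 + F)/(13 + l))
v(q, H) = 22/15 + H/15 (v(q, H) = (22 + H)/(13 + 2) = (22 + H)/15 = 22/15 + H/15)
v(D(-2, Q(-5, 1)), 34) + 208878 = (22/15 + (1/15)*34) + 208878 = (22/15 + 34/15) + 208878 = 56/15 + 208878 = 3133226/15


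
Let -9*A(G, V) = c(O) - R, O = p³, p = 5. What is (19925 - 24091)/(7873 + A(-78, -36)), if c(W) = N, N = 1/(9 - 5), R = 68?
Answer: -149976/283699 ≈ -0.52864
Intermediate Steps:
O = 125 (O = 5³ = 125)
N = ¼ (N = 1/4 = ¼ ≈ 0.25000)
c(W) = ¼
A(G, V) = 271/36 (A(G, V) = -(¼ - 1*68)/9 = -(¼ - 68)/9 = -⅑*(-271/4) = 271/36)
(19925 - 24091)/(7873 + A(-78, -36)) = (19925 - 24091)/(7873 + 271/36) = -4166/283699/36 = -4166*36/283699 = -149976/283699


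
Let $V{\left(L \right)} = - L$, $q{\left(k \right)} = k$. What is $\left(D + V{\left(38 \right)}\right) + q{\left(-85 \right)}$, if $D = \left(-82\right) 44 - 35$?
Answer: $-3766$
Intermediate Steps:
$D = -3643$ ($D = -3608 - 35 = -3643$)
$\left(D + V{\left(38 \right)}\right) + q{\left(-85 \right)} = \left(-3643 - 38\right) - 85 = -3681 - 85 = -3766$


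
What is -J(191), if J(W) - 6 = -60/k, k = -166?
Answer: -528/83 ≈ -6.3614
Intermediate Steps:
J(W) = 528/83 (J(W) = 6 - 60/(-166) = 6 - 60*(-1/166) = 6 + 30/83 = 528/83)
-J(191) = -1*528/83 = -528/83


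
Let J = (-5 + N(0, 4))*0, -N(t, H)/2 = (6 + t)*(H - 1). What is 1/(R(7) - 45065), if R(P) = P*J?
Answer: -1/45065 ≈ -2.2190e-5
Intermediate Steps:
N(t, H) = -2*(-1 + H)*(6 + t) (N(t, H) = -2*(6 + t)*(H - 1) = -2*(6 + t)*(-1 + H) = -2*(-1 + H)*(6 + t))
J = 0 (J = (-5 + (12 - 12*4 + 2*0 - 2*4*0))*0 = (-5 + (12 - 48 + 0 + 0))*0 = (-5 - 36)*0 = -41*0 = 0)
R(P) = 0 (R(P) = P*0 = 0)
1/(R(7) - 45065) = 1/(0 - 45065) = 1/(-45065) = -1/45065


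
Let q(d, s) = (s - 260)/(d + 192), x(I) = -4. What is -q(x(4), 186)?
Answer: 37/94 ≈ 0.39362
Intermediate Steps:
q(d, s) = (-260 + s)/(192 + d)
-q(x(4), 186) = -(-260 + 186)/(192 - 4) = -(-74)/188 = -1*(-37/94) = 37/94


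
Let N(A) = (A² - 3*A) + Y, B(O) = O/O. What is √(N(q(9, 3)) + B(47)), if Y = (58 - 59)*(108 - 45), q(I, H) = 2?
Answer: 8*I ≈ 8.0*I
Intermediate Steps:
Y = -63 (Y = -1*63 = -63)
B(O) = 1
N(A) = -63 + A² - 3*A (N(A) = (A² - 3*A) - 63 = -63 + A² - 3*A)
√(N(q(9, 3)) + B(47)) = √((-63 + 2² - 3*2) + 1) = √((-63 + 4 - 6) + 1) = √(-65 + 1) = √(-64) = 8*I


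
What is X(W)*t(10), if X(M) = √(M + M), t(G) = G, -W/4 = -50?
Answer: 200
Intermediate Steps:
W = 200 (W = -4*(-50) = 200)
X(M) = √2*√M (X(M) = √(2*M) = √2*√M)
X(W)*t(10) = (√2*√200)*10 = (√2*(10*√2))*10 = 20*10 = 200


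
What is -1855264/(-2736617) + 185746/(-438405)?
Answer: 27731032058/109067870535 ≈ 0.25425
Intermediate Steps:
-1855264/(-2736617) + 185746/(-438405) = -1855264*(-1/2736617) + 185746*(-1/438405) = 1855264/2736617 - 16886/39855 = 27731032058/109067870535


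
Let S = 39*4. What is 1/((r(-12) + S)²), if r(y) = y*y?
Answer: 1/90000 ≈ 1.1111e-5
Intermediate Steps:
S = 156
r(y) = y²
1/((r(-12) + S)²) = 1/(((-12)² + 156)²) = 1/((144 + 156)²) = 1/(300²) = 1/90000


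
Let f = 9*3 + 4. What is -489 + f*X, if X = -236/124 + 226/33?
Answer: -11078/33 ≈ -335.70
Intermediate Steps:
X = 5059/1023 (X = -236*1/124 + 226*(1/33) = -59/31 + 226/33 = 5059/1023 ≈ 4.9453)
f = 31 (f = 27 + 4 = 31)
-489 + f*X = -489 + 31*(5059/1023) = -489 + 5059/33 = -11078/33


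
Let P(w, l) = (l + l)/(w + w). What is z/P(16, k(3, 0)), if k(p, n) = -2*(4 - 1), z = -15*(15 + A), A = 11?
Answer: 1040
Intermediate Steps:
z = -390 (z = -15*(15 + 11) = -15*26 = -390)
k(p, n) = -6 (k(p, n) = -2*3 = -6)
P(w, l) = l/w (P(w, l) = (2*l)/((2*w)) = (2*l)*(1/(2*w)) = l/w)
z/P(16, k(3, 0)) = -390/((-6/16)) = -390/((-6*1/16)) = -390/(-3/8) = -390*(-8/3) = 1040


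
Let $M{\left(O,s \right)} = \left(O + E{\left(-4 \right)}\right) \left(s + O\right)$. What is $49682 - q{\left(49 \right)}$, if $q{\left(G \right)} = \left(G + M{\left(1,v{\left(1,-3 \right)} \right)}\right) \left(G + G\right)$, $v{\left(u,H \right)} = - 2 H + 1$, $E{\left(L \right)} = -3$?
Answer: $46448$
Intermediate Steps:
$v{\left(u,H \right)} = 1 - 2 H$
$M{\left(O,s \right)} = \left(-3 + O\right) \left(O + s\right)$ ($M{\left(O,s \right)} = \left(O - 3\right) \left(s + O\right) = \left(-3 + O\right) \left(O + s\right)$)
$q{\left(G \right)} = 2 G \left(-16 + G\right)$ ($q{\left(G \right)} = \left(G + \left(1^{2} - 3 - 3 \left(1 - -6\right) + 1 \left(1 - -6\right)\right)\right) \left(G + G\right) = \left(G + \left(1 - 3 - 3 \left(1 + 6\right) + 1 \left(1 + 6\right)\right)\right) 2 G = \left(G + \left(1 - 3 - 21 + 1 \cdot 7\right)\right) 2 G = \left(G + \left(1 - 3 - 21 + 7\right)\right) 2 G = \left(G - 16\right) 2 G = \left(-16 + G\right) 2 G = 2 G \left(-16 + G\right)$)
$49682 - q{\left(49 \right)} = 49682 - 2 \cdot 49 \left(-16 + 49\right) = 49682 - 2 \cdot 49 \cdot 33 = 49682 - 3234 = 46448$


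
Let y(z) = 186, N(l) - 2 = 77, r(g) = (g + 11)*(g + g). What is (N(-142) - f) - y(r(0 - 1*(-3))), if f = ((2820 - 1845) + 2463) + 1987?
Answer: -5532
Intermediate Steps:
r(g) = 2*g*(11 + g) (r(g) = (11 + g)*(2*g) = 2*g*(11 + g))
N(l) = 79 (N(l) = 2 + 77 = 79)
f = 5425 (f = (975 + 2463) + 1987 = 3438 + 1987 = 5425)
(N(-142) - f) - y(r(0 - 1*(-3))) = (79 - 1*5425) - 1*186 = (79 - 5425) - 186 = -5346 - 186 = -5532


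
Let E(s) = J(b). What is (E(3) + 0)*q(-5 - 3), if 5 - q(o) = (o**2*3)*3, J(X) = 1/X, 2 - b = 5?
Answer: 571/3 ≈ 190.33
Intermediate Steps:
b = -3 (b = 2 - 1*5 = 2 - 5 = -3)
J(X) = 1/X
q(o) = 5 - 9*o**2 (q(o) = 5 - o**2*3*3 = 5 - 3*o**2*3 = 5 - 9*o**2)
E(s) = -1/3 (E(s) = 1/(-3) = -1/3)
(E(3) + 0)*q(-5 - 3) = (-1/3 + 0)*(5 - 9*(-5 - 3)**2) = -(5 - 9*(-8)**2)/3 = -(5 - 9*64)/3 = -(5 - 576)/3 = -1/3*(-571) = 571/3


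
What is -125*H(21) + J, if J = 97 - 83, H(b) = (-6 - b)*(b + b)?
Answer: 141764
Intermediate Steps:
H(b) = 2*b*(-6 - b) (H(b) = (-6 - b)*(2*b) = 2*b*(-6 - b))
J = 14
-125*H(21) + J = -(-250)*21*(6 + 21) + 14 = -(-250)*21*27 + 14 = -125*(-1134) + 14 = 141750 + 14 = 141764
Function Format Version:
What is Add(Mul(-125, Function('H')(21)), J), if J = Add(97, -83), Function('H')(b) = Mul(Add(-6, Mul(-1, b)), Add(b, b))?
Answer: 141764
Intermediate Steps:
Function('H')(b) = Mul(2, b, Add(-6, Mul(-1, b))) (Function('H')(b) = Mul(Add(-6, Mul(-1, b)), Mul(2, b)) = Mul(2, b, Add(-6, Mul(-1, b))))
J = 14
Add(Mul(-125, Function('H')(21)), J) = Add(Mul(-125, Mul(-2, 21, Add(6, 21))), 14) = Add(Mul(-125, Mul(-2, 21, 27)), 14) = Add(Mul(-125, -1134), 14) = Add(141750, 14) = 141764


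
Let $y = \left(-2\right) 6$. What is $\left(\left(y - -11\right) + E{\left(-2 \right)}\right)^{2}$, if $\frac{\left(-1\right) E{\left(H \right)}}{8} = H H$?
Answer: $1089$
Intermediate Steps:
$y = -12$
$E{\left(H \right)} = - 8 H^{2}$ ($E{\left(H \right)} = - 8 H H = - 8 H^{2}$)
$\left(\left(y - -11\right) + E{\left(-2 \right)}\right)^{2} = \left(\left(-12 - -11\right) - 8 \left(-2\right)^{2}\right)^{2} = \left(\left(-12 + 11\right) - 32\right)^{2} = \left(-1 - 32\right)^{2} = \left(-33\right)^{2} = 1089$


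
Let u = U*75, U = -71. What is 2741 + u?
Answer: -2584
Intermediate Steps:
u = -5325 (u = -71*75 = -5325)
2741 + u = 2741 - 5325 = -2584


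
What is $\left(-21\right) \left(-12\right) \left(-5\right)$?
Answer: $-1260$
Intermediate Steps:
$\left(-21\right) \left(-12\right) \left(-5\right) = 252 \left(-5\right) = -1260$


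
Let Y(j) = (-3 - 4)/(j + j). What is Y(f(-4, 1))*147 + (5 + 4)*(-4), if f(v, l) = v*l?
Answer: 741/8 ≈ 92.625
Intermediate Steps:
f(v, l) = l*v
Y(j) = -7/(2*j) (Y(j) = -7*1/(2*j) = -7/(2*j))
Y(f(-4, 1))*147 + (5 + 4)*(-4) = -7/(2*(1*(-4)))*147 + (5 + 4)*(-4) = -7/2/(-4)*147 + 9*(-4) = -7/2*(-¼)*147 - 36 = (7/8)*147 - 36 = 1029/8 - 36 = 741/8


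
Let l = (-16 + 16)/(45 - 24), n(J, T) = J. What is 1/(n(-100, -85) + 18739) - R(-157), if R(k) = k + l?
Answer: 2926324/18639 ≈ 157.00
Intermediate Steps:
l = 0 (l = 0/21 = 0*(1/21) = 0)
R(k) = k (R(k) = k + 0 = k)
1/(n(-100, -85) + 18739) - R(-157) = 1/(-100 + 18739) - 1*(-157) = 1/18639 + 157 = 2926324/18639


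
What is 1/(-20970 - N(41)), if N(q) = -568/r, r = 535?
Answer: -535/11218382 ≈ -4.7690e-5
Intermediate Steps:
N(q) = -568/535
1/(-20970 - N(41)) = 1/(-20970 - 1*(-568/535)) = 1/(-20970 + 568/535) = 1/(-11218382/535) = -535/11218382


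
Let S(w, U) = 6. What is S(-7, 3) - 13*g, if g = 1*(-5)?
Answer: 71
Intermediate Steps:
g = -5
S(-7, 3) - 13*g = 6 - 13*(-5) = 6 + 65 = 71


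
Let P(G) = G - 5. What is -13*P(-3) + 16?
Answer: 120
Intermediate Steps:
P(G) = -5 + G
-13*P(-3) + 16 = -13*(-5 - 3) + 16 = -13*(-8) + 16 = 104 + 16 = 120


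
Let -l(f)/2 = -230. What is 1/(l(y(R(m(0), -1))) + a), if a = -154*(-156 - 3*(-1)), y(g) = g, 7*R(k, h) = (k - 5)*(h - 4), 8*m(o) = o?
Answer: 1/24022 ≈ 4.1628e-5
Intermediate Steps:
m(o) = o/8
R(k, h) = (-5 + k)*(-4 + h)/7 (R(k, h) = ((k - 5)*(h - 4))/7 = ((-5 + k)*(-4 + h))/7 = (-5 + k)*(-4 + h)/7)
a = 23562 (a = -154*(-156 + 3) = -154*(-153) = 23562)
l(f) = 460 (l(f) = -2*(-230) = 460)
1/(l(y(R(m(0), -1))) + a) = 1/(460 + 23562) = 1/24022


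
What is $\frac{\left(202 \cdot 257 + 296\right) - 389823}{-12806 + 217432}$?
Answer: $- \frac{337613}{204626} \approx -1.6499$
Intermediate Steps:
$\frac{\left(202 \cdot 257 + 296\right) - 389823}{-12806 + 217432} = \frac{\left(51914 + 296\right) - 389823}{204626} = \left(52210 - 389823\right) \frac{1}{204626} = \left(-337613\right) \frac{1}{204626} = - \frac{337613}{204626}$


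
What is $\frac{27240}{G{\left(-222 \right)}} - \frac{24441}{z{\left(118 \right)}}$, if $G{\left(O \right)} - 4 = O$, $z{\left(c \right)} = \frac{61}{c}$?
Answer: $- \frac{315190962}{6649} \approx -47404.0$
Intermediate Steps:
$G{\left(O \right)} = 4 + O$
$\frac{27240}{G{\left(-222 \right)}} - \frac{24441}{z{\left(118 \right)}} = \frac{27240}{4 - 222} - \frac{24441}{61 \cdot \frac{1}{118}} = \frac{27240}{-218} - \frac{24441}{61 \cdot \frac{1}{118}} = 27240 \left(- \frac{1}{218}\right) - \frac{24441}{\frac{61}{118}} = - \frac{13620}{109} - \frac{2884038}{61} = - \frac{315190962}{6649}$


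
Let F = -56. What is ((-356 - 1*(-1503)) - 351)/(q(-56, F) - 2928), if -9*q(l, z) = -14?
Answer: -3582/13169 ≈ -0.27200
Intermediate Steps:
q(l, z) = 14/9 (q(l, z) = -1/9*(-14) = 14/9)
((-356 - 1*(-1503)) - 351)/(q(-56, F) - 2928) = ((-356 - 1*(-1503)) - 351)/(14/9 - 2928) = ((-356 + 1503) - 351)/(-26338/9) = (1147 - 351)*(-9/26338) = 796*(-9/26338) = -3582/13169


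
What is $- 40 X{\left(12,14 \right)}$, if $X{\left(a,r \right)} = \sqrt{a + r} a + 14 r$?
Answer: $-7840 - 480 \sqrt{26} \approx -10288.0$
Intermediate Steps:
$X{\left(a,r \right)} = 14 r + a \sqrt{a + r}$ ($X{\left(a,r \right)} = a \sqrt{a + r} + 14 r = 14 r + a \sqrt{a + r}$)
$- 40 X{\left(12,14 \right)} = - 40 \left(14 \cdot 14 + 12 \sqrt{12 + 14}\right) = - 40 \left(196 + 12 \sqrt{26}\right) = -7840 - 480 \sqrt{26}$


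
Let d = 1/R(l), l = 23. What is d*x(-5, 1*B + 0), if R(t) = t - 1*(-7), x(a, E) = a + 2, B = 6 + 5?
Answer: -1/10 ≈ -0.10000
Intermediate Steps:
B = 11
x(a, E) = 2 + a
R(t) = 7 + t (R(t) = t + 7 = 7 + t)
d = 1/30 (d = 1/(7 + 23) = 1/30 ≈ 0.033333)
d*x(-5, 1*B + 0) = (2 - 5)/30 = (1/30)*(-3) = -1/10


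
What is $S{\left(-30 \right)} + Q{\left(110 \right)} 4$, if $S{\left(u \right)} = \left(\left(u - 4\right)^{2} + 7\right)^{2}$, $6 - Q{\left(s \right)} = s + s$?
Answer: $1351713$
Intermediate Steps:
$Q{\left(s \right)} = 6 - 2 s$ ($Q{\left(s \right)} = 6 - \left(s + s\right) = 6 - 2 s$)
$S{\left(u \right)} = \left(7 + \left(-4 + u\right)^{2}\right)^{2}$ ($S{\left(u \right)} = \left(\left(-4 + u\right)^{2} + 7\right)^{2} = \left(7 + \left(-4 + u\right)^{2}\right)^{2}$)
$S{\left(-30 \right)} + Q{\left(110 \right)} 4 = \left(7 + \left(-4 - 30\right)^{2}\right)^{2} + \left(6 - 220\right) 4 = \left(7 + \left(-34\right)^{2}\right)^{2} + \left(6 - 220\right) 4 = \left(7 + 1156\right)^{2} - 856 = 1163^{2} - 856 = 1352569 - 856 = 1351713$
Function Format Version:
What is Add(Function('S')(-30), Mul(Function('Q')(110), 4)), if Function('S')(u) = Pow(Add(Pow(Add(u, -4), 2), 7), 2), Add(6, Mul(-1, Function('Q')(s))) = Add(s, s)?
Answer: 1351713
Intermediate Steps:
Function('Q')(s) = Add(6, Mul(-2, s)) (Function('Q')(s) = Add(6, Mul(-1, Add(s, s))) = Add(6, Mul(-1, Mul(2, s))) = Add(6, Mul(-2, s)))
Function('S')(u) = Pow(Add(7, Pow(Add(-4, u), 2)), 2) (Function('S')(u) = Pow(Add(Pow(Add(-4, u), 2), 7), 2) = Pow(Add(7, Pow(Add(-4, u), 2)), 2))
Add(Function('S')(-30), Mul(Function('Q')(110), 4)) = Add(Pow(Add(7, Pow(Add(-4, -30), 2)), 2), Mul(Add(6, Mul(-2, 110)), 4)) = Add(Pow(Add(7, Pow(-34, 2)), 2), Mul(Add(6, -220), 4)) = Add(Pow(Add(7, 1156), 2), Mul(-214, 4)) = Add(Pow(1163, 2), -856) = Add(1352569, -856) = 1351713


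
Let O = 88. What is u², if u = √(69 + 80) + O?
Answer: (88 + √149)² ≈ 10041.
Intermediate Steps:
u = 88 + √149 (u = √(69 + 80) + 88 = √149 + 88 = 88 + √149 ≈ 100.21)
u² = (88 + √149)²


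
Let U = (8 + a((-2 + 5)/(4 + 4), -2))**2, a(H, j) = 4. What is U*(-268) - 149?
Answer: -38741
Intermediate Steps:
U = 144 (U = (8 + 4)**2 = 12**2 = 144)
U*(-268) - 149 = 144*(-268) - 149 = -38592 - 149 = -38741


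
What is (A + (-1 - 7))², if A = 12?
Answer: 16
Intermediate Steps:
(A + (-1 - 7))² = (12 + (-1 - 7))² = (12 - 8)² = 4² = 16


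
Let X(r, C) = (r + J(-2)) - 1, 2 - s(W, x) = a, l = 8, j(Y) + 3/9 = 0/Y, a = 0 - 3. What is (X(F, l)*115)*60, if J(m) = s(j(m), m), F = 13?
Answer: 117300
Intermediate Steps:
a = -3
j(Y) = -1/3 (j(Y) = -1/3 + 0/Y = -1/3 + 0 = -1/3)
s(W, x) = 5 (s(W, x) = 2 - 1*(-3) = 2 + 3 = 5)
J(m) = 5
X(r, C) = 4 + r (X(r, C) = (r + 5) - 1 = (5 + r) - 1 = 4 + r)
(X(F, l)*115)*60 = ((4 + 13)*115)*60 = (17*115)*60 = 1955*60 = 117300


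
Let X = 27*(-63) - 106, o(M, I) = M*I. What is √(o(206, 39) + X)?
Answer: √6227 ≈ 78.911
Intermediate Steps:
o(M, I) = I*M
X = -1807 (X = -1701 - 106 = -1807)
√(o(206, 39) + X) = √(39*206 - 1807) = √(8034 - 1807) = √6227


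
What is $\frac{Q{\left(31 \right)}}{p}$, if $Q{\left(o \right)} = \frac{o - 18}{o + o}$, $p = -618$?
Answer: $- \frac{13}{38316} \approx -0.00033928$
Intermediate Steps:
$Q{\left(o \right)} = \frac{-18 + o}{2 o}$
$\frac{Q{\left(31 \right)}}{p} = \frac{\frac{1}{2} \cdot \frac{1}{31} \left(-18 + 31\right)}{-618} = \frac{1}{2} \cdot \frac{1}{31} \cdot 13 \left(- \frac{1}{618}\right) = \frac{13}{62} \left(- \frac{1}{618}\right) = - \frac{13}{38316}$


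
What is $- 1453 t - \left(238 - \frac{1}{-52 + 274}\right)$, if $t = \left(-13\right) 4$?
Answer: $\frac{16720597}{222} \approx 75318.0$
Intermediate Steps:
$t = -52$
$- 1453 t - \left(238 - \frac{1}{-52 + 274}\right) = \left(-1453\right) \left(-52\right) - \left(238 - \frac{1}{-52 + 274}\right) = 75556 - \left(238 - \frac{1}{222}\right) = 75556 + \left(\left(\frac{1}{222} + 278\right) - 516\right) = 75556 + \left(\frac{61717}{222} - 516\right) = 75556 - \frac{52835}{222} = \frac{16720597}{222}$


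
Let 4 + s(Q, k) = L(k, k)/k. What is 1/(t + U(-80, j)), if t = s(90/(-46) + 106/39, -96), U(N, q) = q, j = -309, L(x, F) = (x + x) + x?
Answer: -1/310 ≈ -0.0032258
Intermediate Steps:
L(x, F) = 3*x (L(x, F) = 2*x + x = 3*x)
s(Q, k) = -1 (s(Q, k) = -4 + (3*k)/k = -4 + 3 = -1)
t = -1
1/(t + U(-80, j)) = 1/(-1 - 309) = 1/(-310) = -1/310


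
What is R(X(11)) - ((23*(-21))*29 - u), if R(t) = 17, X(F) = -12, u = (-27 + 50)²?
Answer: 14553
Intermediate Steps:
u = 529 (u = 23² = 529)
R(X(11)) - ((23*(-21))*29 - u) = 17 - ((23*(-21))*29 - 1*529) = 17 - (-483*29 - 529) = 17 - (-14007 - 529) = 17 - 1*(-14536) = 17 + 14536 = 14553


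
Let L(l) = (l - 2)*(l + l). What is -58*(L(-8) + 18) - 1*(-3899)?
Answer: -6425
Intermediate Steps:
L(l) = 2*l*(-2 + l) (L(l) = (-2 + l)*(2*l) = 2*l*(-2 + l))
-58*(L(-8) + 18) - 1*(-3899) = -58*(2*(-8)*(-2 - 8) + 18) - 1*(-3899) = -58*(2*(-8)*(-10) + 18) + 3899 = -58*(160 + 18) + 3899 = -58*178 + 3899 = -10324 + 3899 = -6425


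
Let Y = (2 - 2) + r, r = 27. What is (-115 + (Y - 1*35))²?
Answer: 15129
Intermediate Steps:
Y = 27 (Y = (2 - 2) + 27 = 0 + 27 = 27)
(-115 + (Y - 1*35))² = (-115 + (27 - 1*35))² = (-115 + (27 - 35))² = (-115 - 8)² = (-123)² = 15129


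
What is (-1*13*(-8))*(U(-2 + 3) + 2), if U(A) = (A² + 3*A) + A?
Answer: 728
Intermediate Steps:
U(A) = A² + 4*A
(-1*13*(-8))*(U(-2 + 3) + 2) = (-1*13*(-8))*((-2 + 3)*(4 + (-2 + 3)) + 2) = (-13*(-8))*(1*(4 + 1) + 2) = 104*(1*5 + 2) = 104*(5 + 2) = 104*7 = 728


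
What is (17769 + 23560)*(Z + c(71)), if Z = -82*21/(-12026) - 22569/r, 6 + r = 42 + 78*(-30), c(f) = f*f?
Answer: 137715043689377/659712 ≈ 2.0875e+8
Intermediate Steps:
c(f) = f**2
r = -2304 (r = -6 + (42 + 78*(-30)) = -6 + (42 - 2340) = -6 - 2298 = -2304)
Z = 6556721/659712 (Z = -82*21/(-12026) - 22569/(-2304) = -1722*(-1/12026) - 22569*(-1/2304) = 123/859 + 7523/768 = 6556721/659712 ≈ 9.9388)
(17769 + 23560)*(Z + c(71)) = (17769 + 23560)*(6556721/659712 + 71**2) = 41329*(6556721/659712 + 5041) = 41329*(3332164913/659712) = 137715043689377/659712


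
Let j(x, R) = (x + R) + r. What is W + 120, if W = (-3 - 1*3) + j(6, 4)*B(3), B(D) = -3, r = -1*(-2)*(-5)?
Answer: 114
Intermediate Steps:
r = -10 (r = 2*(-5) = -10)
j(x, R) = -10 + R + x (j(x, R) = (x + R) - 10 = (R + x) - 10 = -10 + R + x)
W = -6 (W = (-3 - 1*3) + (-10 + 4 + 6)*(-3) = (-3 - 3) + 0*(-3) = -6 + 0 = -6)
W + 120 = -6 + 120 = 114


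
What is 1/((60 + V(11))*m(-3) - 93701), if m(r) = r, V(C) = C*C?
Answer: -1/94244 ≈ -1.0611e-5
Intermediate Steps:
V(C) = C**2
1/((60 + V(11))*m(-3) - 93701) = 1/((60 + 11**2)*(-3) - 93701) = 1/((60 + 121)*(-3) - 93701) = 1/(181*(-3) - 93701) = 1/(-543 - 93701) = 1/(-94244) = -1/94244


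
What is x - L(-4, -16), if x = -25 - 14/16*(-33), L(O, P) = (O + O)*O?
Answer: -225/8 ≈ -28.125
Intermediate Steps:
L(O, P) = 2*O² (L(O, P) = (2*O)*O = 2*O²)
x = 31/8 (x = -25 - 14*1/16*(-33) = -25 - 7/8*(-33) = -25 + 231/8 = 31/8 ≈ 3.8750)
x - L(-4, -16) = 31/8 - 2*(-4)² = 31/8 - 2*16 = 31/8 - 1*32 = 31/8 - 32 = -225/8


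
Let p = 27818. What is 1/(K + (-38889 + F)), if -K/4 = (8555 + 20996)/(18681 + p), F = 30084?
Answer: -46499/409541899 ≈ -0.00011354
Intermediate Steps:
K = -118204/46499 (K = -4*(8555 + 20996)/(18681 + 27818) = -118204/46499 ≈ -2.5421)
1/(K + (-38889 + F)) = 1/(-118204/46499 + (-38889 + 30084)) = 1/(-118204/46499 - 8805) = 1/(-409541899/46499) = -46499/409541899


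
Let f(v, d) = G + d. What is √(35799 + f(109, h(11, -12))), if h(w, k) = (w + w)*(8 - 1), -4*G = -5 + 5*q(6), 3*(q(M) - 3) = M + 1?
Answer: √1294113/6 ≈ 189.60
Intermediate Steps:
q(M) = 10/3 + M/3 (q(M) = 3 + (M + 1)/3 = 3 + (1 + M)/3 = 3 + (⅓ + M/3) = 10/3 + M/3)
G = -65/12 (G = -(-5 + 5*(10/3 + (⅓)*6))/4 = -(-5 + 5*(10/3 + 2))/4 = -(-5 + 5*(16/3))/4 = -(-5 + 80/3)/4 = -¼*65/3 = -65/12 ≈ -5.4167)
h(w, k) = 14*w (h(w, k) = (2*w)*7 = 14*w)
f(v, d) = -65/12 + d
√(35799 + f(109, h(11, -12))) = √(35799 + (-65/12 + 14*11)) = √(35799 + (-65/12 + 154)) = √(35799 + 1783/12) = √(431371/12) = √1294113/6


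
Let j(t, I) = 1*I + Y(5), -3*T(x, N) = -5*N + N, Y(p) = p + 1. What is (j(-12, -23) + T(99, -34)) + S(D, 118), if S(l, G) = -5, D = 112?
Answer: -202/3 ≈ -67.333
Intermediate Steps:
Y(p) = 1 + p
T(x, N) = 4*N/3 (T(x, N) = -(-5*N + N)/3 = -(-4)*N/3 = 4*N/3)
j(t, I) = 6 + I (j(t, I) = 1*I + (1 + 5) = I + 6 = 6 + I)
(j(-12, -23) + T(99, -34)) + S(D, 118) = ((6 - 23) + (4/3)*(-34)) - 5 = (-17 - 136/3) - 5 = -187/3 - 5 = -202/3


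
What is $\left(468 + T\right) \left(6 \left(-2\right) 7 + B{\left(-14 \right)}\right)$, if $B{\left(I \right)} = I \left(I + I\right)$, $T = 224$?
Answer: $213136$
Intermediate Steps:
$B{\left(I \right)} = 2 I^{2}$ ($B{\left(I \right)} = I 2 I = 2 I^{2}$)
$\left(468 + T\right) \left(6 \left(-2\right) 7 + B{\left(-14 \right)}\right) = \left(468 + 224\right) \left(6 \left(-2\right) 7 + 2 \left(-14\right)^{2}\right) = 692 \left(\left(-12\right) 7 + 2 \cdot 196\right) = 692 \left(-84 + 392\right) = 692 \cdot 308 = 213136$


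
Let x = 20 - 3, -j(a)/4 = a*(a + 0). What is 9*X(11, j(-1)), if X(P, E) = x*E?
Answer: -612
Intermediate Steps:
j(a) = -4*a² (j(a) = -4*a*(a + 0) = -4*a*a = -4*a²)
x = 17
X(P, E) = 17*E
9*X(11, j(-1)) = 9*(17*(-4*(-1)²)) = 9*(17*(-4*1)) = 9*(17*(-4)) = 9*(-68) = -612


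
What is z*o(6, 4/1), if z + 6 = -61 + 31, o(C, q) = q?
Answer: -144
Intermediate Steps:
z = -36 (z = -6 + (-61 + 31) = -6 - 30 = -36)
z*o(6, 4/1) = -144/1 = -144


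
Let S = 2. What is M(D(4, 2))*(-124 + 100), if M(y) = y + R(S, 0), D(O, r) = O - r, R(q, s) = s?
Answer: -48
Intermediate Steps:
M(y) = y (M(y) = y + 0 = y)
M(D(4, 2))*(-124 + 100) = (4 - 1*2)*(-124 + 100) = (4 - 2)*(-24) = 2*(-24) = -48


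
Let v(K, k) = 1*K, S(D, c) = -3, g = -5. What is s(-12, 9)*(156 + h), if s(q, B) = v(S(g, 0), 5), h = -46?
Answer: -330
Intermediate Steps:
v(K, k) = K
s(q, B) = -3
s(-12, 9)*(156 + h) = -3*(156 - 46) = -3*110 = -330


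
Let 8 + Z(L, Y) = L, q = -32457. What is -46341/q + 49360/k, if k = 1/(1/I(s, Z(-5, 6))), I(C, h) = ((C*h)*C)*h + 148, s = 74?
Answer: 1853955683/1251747481 ≈ 1.4811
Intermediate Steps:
Z(L, Y) = -8 + L
I(C, h) = 148 + C²*h² (I(C, h) = (h*C²)*h + 148 = C²*h² + 148 = 148 + C²*h²)
k = 925592 (k = 1/(1/(148 + 74²*(-8 - 5)²)) = 1/(1/(148 + 5476*(-13)²)) = 1/(1/(148 + 5476*169)) = 1/(1/(148 + 925444)) = 1/(1/925592) = 925592)
-46341/q + 49360/k = -46341/(-32457) + 49360/925592 = -46341*(-1/32457) + 49360*(1/925592) = 15447/10819 + 6170/115699 = 1853955683/1251747481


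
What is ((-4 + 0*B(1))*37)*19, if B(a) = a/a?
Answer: -2812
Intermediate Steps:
B(a) = 1
((-4 + 0*B(1))*37)*19 = ((-4 + 0*1)*37)*19 = ((-4 + 0)*37)*19 = -4*37*19 = -148*19 = -2812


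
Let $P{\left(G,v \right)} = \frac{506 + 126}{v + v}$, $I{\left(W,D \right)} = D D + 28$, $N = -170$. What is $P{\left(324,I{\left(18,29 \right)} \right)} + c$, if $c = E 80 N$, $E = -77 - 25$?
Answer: $\frac{15259204}{11} \approx 1.3872 \cdot 10^{6}$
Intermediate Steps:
$I{\left(W,D \right)} = 28 + D^{2}$ ($I{\left(W,D \right)} = D^{2} + 28 = 28 + D^{2}$)
$P{\left(G,v \right)} = \frac{316}{v}$ ($P{\left(G,v \right)} = \frac{632}{2 v} = 632 \frac{1}{2 v} = \frac{316}{v}$)
$E = -102$ ($E = -77 - 25 = -102$)
$c = 1387200$ ($c = \left(-102\right) 80 \left(-170\right) = \left(-8160\right) \left(-170\right) = 1387200$)
$P{\left(324,I{\left(18,29 \right)} \right)} + c = \frac{316}{28 + 29^{2}} + 1387200 = \frac{316}{28 + 841} + 1387200 = \frac{316}{869} + 1387200 = 316 \cdot \frac{1}{869} + 1387200 = \frac{4}{11} + 1387200 = \frac{15259204}{11}$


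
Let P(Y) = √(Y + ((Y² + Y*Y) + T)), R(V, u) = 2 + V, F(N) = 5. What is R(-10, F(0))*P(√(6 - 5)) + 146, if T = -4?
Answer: 146 - 8*I ≈ 146.0 - 8.0*I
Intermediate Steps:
P(Y) = √(-4 + Y + 2*Y²) (P(Y) = √(Y + ((Y² + Y*Y) - 4)) = √(Y + ((Y² + Y²) - 4)) = √(Y + (2*Y² - 4)) = √(Y + (-4 + 2*Y²)) = √(-4 + Y + 2*Y²))
R(-10, F(0))*P(√(6 - 5)) + 146 = (2 - 10)*√(-4 + √(6 - 5) + 2*(√(6 - 5))²) + 146 = -8*√(-4 + √1 + 2*(√1)²) + 146 = -8*√(-4 + 1 + 2*1²) + 146 = -8*√(-4 + 1 + 2*1) + 146 = -8*√(-4 + 1 + 2) + 146 = -8*I + 146 = 146 - 8*I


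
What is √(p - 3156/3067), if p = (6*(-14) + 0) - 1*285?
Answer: I*√3480673893/3067 ≈ 19.236*I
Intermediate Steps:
p = -369 (p = (-84 + 0) - 285 = -84 - 285 = -369)
√(p - 3156/3067) = √(-369 - 3156/3067) = √(-1134879/3067) = I*√3480673893/3067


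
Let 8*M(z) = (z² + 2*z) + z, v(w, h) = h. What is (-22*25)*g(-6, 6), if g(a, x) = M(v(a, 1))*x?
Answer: -1650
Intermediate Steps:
M(z) = z²/8 + 3*z/8 (M(z) = ((z² + 2*z) + z)/8 = (z² + 3*z)/8 = z²/8 + 3*z/8)
g(a, x) = x/2 (g(a, x) = ((⅛)*1*(3 + 1))*x = ((⅛)*1*4)*x = x/2)
(-22*25)*g(-6, 6) = (-22*25)*((½)*6) = -550*3 = -1650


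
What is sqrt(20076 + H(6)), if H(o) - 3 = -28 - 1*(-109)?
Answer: 24*sqrt(35) ≈ 141.99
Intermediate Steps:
H(o) = 84 (H(o) = 3 + (-28 - 1*(-109)) = 3 + (-28 + 109) = 3 + 81 = 84)
sqrt(20076 + H(6)) = sqrt(20076 + 84) = sqrt(20160) = 24*sqrt(35)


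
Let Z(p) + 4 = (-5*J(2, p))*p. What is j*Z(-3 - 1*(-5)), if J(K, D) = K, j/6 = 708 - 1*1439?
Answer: 105264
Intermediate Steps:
j = -4386 (j = 6*(708 - 1*1439) = 6*(708 - 1439) = 6*(-731) = -4386)
Z(p) = -4 - 10*p (Z(p) = -4 + (-5*2)*p = -4 - 10*p)
j*Z(-3 - 1*(-5)) = -4386*(-4 - 10*(-3 - 1*(-5))) = -4386*(-4 - 10*(-3 + 5)) = -4386*(-4 - 10*2) = -4386*(-4 - 20) = -4386*(-24) = 105264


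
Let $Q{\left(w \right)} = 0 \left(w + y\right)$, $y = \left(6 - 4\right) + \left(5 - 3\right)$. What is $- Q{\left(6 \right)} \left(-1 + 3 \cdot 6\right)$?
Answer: $0$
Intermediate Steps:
$y = 4$ ($y = 2 + \left(5 - 3\right) = 2 + 2 = 4$)
$Q{\left(w \right)} = 0$ ($Q{\left(w \right)} = 0 \left(w + 4\right) = 0 \left(4 + w\right) = 0$)
$- Q{\left(6 \right)} \left(-1 + 3 \cdot 6\right) = \left(-1\right) 0 \left(-1 + 3 \cdot 6\right) = 0 \left(-1 + 18\right) = 0 \cdot 17 = 0$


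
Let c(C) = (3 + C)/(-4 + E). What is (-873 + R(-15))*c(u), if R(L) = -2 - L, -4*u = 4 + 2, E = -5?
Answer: 430/3 ≈ 143.33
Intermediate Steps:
u = -3/2 (u = -(4 + 2)/4 = -¼*6 = -3/2 ≈ -1.5000)
R(L) = -2 - L
c(C) = -⅓ - C/9 (c(C) = (3 + C)/(-4 - 5) = (3 + C)/(-9) = (3 + C)*(-⅑) = -⅓ - C/9)
(-873 + R(-15))*c(u) = (-873 + (-2 - 1*(-15)))*(-⅓ - ⅑*(-3/2)) = (-873 + (-2 + 15))*(-⅓ + ⅙) = (-873 + 13)*(-⅙) = -860*(-⅙) = 430/3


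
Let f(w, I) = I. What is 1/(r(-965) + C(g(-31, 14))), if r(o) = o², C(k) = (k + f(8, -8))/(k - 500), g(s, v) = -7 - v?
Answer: 521/485168254 ≈ 1.0739e-6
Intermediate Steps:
C(k) = (-8 + k)/(-500 + k) (C(k) = (k - 8)/(k - 500) = (-8 + k)/(-500 + k))
1/(r(-965) + C(g(-31, 14))) = 1/((-965)² + (-8 + (-7 - 1*14))/(-500 + (-7 - 1*14))) = 1/(931225 + (-8 + (-7 - 14))/(-500 + (-7 - 14))) = 1/(931225 + (-8 - 21)/(-500 - 21)) = 1/(931225 - 29/(-521)) = 1/(931225 - 1/521*(-29)) = 1/(931225 + 29/521) = 1/(485168254/521) = 521/485168254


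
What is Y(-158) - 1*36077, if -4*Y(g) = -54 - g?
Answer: -36103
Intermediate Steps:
Y(g) = 27/2 + g/4 (Y(g) = -(-54 - g)/4 = 27/2 + g/4)
Y(-158) - 1*36077 = (27/2 + (1/4)*(-158)) - 1*36077 = (27/2 - 79/2) - 36077 = -26 - 36077 = -36103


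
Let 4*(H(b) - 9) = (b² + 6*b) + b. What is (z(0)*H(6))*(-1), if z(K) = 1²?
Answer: -57/2 ≈ -28.500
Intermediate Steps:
z(K) = 1
H(b) = 9 + b²/4 + 7*b/4 (H(b) = 9 + ((b² + 6*b) + b)/4 = 9 + (b² + 7*b)/4 = 9 + (b²/4 + 7*b/4) = 9 + b²/4 + 7*b/4)
(z(0)*H(6))*(-1) = (1*(9 + (¼)*6² + (7/4)*6))*(-1) = (1*(9 + (¼)*36 + 21/2))*(-1) = (1*(9 + 9 + 21/2))*(-1) = (1*(57/2))*(-1) = (57/2)*(-1) = -57/2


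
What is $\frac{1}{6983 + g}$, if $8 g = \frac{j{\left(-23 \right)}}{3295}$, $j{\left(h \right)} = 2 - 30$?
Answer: $\frac{6590}{46017963} \approx 0.00014321$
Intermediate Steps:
$j{\left(h \right)} = -28$
$g = - \frac{7}{6590}$ ($g = \frac{\left(-28\right) \frac{1}{3295}}{8} = \frac{1}{8} \left(- \frac{28}{3295}\right) = - \frac{7}{6590} \approx -0.0010622$)
$\frac{1}{6983 + g} = \frac{1}{6983 - \frac{7}{6590}} = \frac{1}{\frac{46017963}{6590}} = \frac{6590}{46017963}$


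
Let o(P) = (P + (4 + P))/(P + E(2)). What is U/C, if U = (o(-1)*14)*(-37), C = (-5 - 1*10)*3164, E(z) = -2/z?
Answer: -37/3390 ≈ -0.010914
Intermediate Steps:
o(P) = (4 + 2*P)/(-1 + P) (o(P) = (P + (4 + P))/(P - 2/2) = (4 + 2*P)/(P - 2*1/2) = (4 + 2*P)/(P - 1) = (4 + 2*P)/(-1 + P))
C = -47460 (C = (-5 - 10)*3164 = -15*3164 = -47460)
U = 518 (U = ((2*(2 - 1)/(-1 - 1))*14)*(-37) = ((2*1/(-2))*14)*(-37) = ((2*(-1/2)*1)*14)*(-37) = -1*14*(-37) = -14*(-37) = 518)
U/C = 518/(-47460) = 518*(-1/47460) = -37/3390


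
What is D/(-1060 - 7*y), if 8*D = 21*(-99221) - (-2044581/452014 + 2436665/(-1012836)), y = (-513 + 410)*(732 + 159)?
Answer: -43360051070756329/106771193664149856 ≈ -0.40610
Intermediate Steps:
y = -91773 (y = -103*891 = -91773)
D = -43360051070756329/166478564256 (D = (21*(-99221) - (-2044581/452014 + 2436665/(-1012836)))/8 = (-2083641 - (-2044581*1/452014 + 2436665*(-1/1012836)))/8 = (-2083641 - (-2044581/452014 - 221515/92076))/8 = (-2083641 - 1*(-144192360683/20809820532))/8 = (-2083641 + 144192360683/20809820532)/8 = (⅛)*(-43360051070756329/20809820532) = -43360051070756329/166478564256 ≈ -2.6045e+5)
D/(-1060 - 7*y) = -43360051070756329/(166478564256*(-1060 - 7*(-91773))) = -43360051070756329/(166478564256*(-1060 + 642411)) = -43360051070756329/166478564256/641351 = -43360051070756329/166478564256*1/641351 = -43360051070756329/106771193664149856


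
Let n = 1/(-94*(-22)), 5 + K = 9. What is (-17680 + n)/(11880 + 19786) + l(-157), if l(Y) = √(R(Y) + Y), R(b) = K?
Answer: -36562239/65485288 + 3*I*√17 ≈ -0.55833 + 12.369*I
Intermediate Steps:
K = 4 (K = -5 + 9 = 4)
R(b) = 4
l(Y) = √(4 + Y)
n = 1/2068 ≈ 0.00048356
(-17680 + n)/(11880 + 19786) + l(-157) = (-17680 + 1/2068)/(11880 + 19786) + √(4 - 157) = -36562239/2068/31666 + √(-153) = -36562239/2068*1/31666 + 3*I*√17 = -36562239/65485288 + 3*I*√17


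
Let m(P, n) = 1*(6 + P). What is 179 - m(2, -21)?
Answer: 171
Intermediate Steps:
m(P, n) = 6 + P
179 - m(2, -21) = 179 - (6 + 2) = 179 - 1*8 = 179 - 8 = 171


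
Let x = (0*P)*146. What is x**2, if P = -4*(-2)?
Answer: 0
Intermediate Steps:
P = 8 (P = -2*(-4) = 8)
x = 0 (x = (0*8)*146 = 0*146 = 0)
x**2 = 0**2 = 0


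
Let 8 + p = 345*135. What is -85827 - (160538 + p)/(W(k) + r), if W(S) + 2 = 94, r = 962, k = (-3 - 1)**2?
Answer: -90668763/1054 ≈ -86024.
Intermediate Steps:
k = 16 (k = (-4)**2 = 16)
W(S) = 92 (W(S) = -2 + 94 = 92)
p = 46567 (p = -8 + 345*135 = -8 + 46575 = 46567)
-85827 - (160538 + p)/(W(k) + r) = -85827 - (160538 + 46567)/(92 + 962) = -85827 - 207105/1054 = -90668763/1054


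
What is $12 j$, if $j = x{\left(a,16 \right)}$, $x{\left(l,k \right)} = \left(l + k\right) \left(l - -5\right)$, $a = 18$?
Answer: $9384$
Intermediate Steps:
$x{\left(l,k \right)} = \left(5 + l\right) \left(k + l\right)$ ($x{\left(l,k \right)} = \left(k + l\right) \left(l + 5\right) = \left(k + l\right) \left(5 + l\right) = \left(5 + l\right) \left(k + l\right)$)
$j = 782$ ($j = 18^{2} + 5 \cdot 16 + 5 \cdot 18 + 16 \cdot 18 = 324 + 80 + 90 + 288 = 782$)
$12 j = 12 \cdot 782 = 9384$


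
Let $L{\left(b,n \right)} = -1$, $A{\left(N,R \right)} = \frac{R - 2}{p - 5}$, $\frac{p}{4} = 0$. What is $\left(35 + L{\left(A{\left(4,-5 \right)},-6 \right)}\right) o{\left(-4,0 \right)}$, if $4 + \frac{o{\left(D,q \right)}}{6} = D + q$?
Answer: $-1632$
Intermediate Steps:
$p = 0$ ($p = 4 \cdot 0 = 0$)
$A{\left(N,R \right)} = \frac{2}{5} - \frac{R}{5}$ ($A{\left(N,R \right)} = \frac{R - 2}{0 - 5} = \frac{-2 + R}{-5} = \left(-2 + R\right) \left(- \frac{1}{5}\right) = \frac{2}{5} - \frac{R}{5}$)
$o{\left(D,q \right)} = -24 + 6 D + 6 q$ ($o{\left(D,q \right)} = -24 + 6 \left(D + q\right) = -24 + \left(6 D + 6 q\right) = -24 + 6 D + 6 q$)
$\left(35 + L{\left(A{\left(4,-5 \right)},-6 \right)}\right) o{\left(-4,0 \right)} = \left(35 - 1\right) \left(-24 + 6 \left(-4\right) + 6 \cdot 0\right) = 34 \left(-24 - 24 + 0\right) = 34 \left(-48\right) = -1632$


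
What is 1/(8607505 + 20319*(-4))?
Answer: 1/8526229 ≈ 1.1729e-7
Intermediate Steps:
1/(8607505 + 20319*(-4)) = 1/(8607505 - 81276) = 1/8526229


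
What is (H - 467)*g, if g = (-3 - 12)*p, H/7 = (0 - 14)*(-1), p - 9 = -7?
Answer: 11070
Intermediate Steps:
p = 2 (p = 9 - 7 = 2)
H = 98 (H = 7*((0 - 14)*(-1)) = 7*(-14*(-1)) = 7*14 = 98)
g = -30 (g = (-3 - 12)*2 = -15*2 = -30)
(H - 467)*g = (98 - 467)*(-30) = -369*(-30) = 11070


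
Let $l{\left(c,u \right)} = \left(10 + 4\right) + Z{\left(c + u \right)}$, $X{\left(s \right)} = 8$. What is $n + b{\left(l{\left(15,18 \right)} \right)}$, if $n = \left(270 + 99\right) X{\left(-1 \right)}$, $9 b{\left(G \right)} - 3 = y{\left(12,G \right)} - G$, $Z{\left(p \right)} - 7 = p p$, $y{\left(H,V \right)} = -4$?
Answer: $\frac{25457}{9} \approx 2828.6$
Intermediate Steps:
$Z{\left(p \right)} = 7 + p^{2}$ ($Z{\left(p \right)} = 7 + p p = 7 + p^{2}$)
$l{\left(c,u \right)} = 21 + \left(c + u\right)^{2}$ ($l{\left(c,u \right)} = \left(10 + 4\right) + \left(7 + \left(c + u\right)^{2}\right) = 14 + \left(7 + \left(c + u\right)^{2}\right) = 21 + \left(c + u\right)^{2}$)
$b{\left(G \right)} = - \frac{1}{9} - \frac{G}{9}$ ($b{\left(G \right)} = \frac{1}{3} + \frac{-4 - G}{9} = \frac{1}{3} - \left(\frac{4}{9} + \frac{G}{9}\right) = - \frac{1}{9} - \frac{G}{9}$)
$n = 2952$ ($n = \left(270 + 99\right) 8 = 369 \cdot 8 = 2952$)
$n + b{\left(l{\left(15,18 \right)} \right)} = 2952 - \left(\frac{1}{9} + \frac{21 + \left(15 + 18\right)^{2}}{9}\right) = 2952 - \left(\frac{1}{9} + \frac{21 + 33^{2}}{9}\right) = 2952 - \left(\frac{1}{9} + \frac{21 + 1089}{9}\right) = 2952 - \frac{1111}{9} = \frac{25457}{9}$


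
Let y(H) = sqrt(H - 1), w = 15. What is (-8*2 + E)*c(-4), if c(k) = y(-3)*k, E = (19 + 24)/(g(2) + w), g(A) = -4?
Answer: 1064*I/11 ≈ 96.727*I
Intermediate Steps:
y(H) = sqrt(-1 + H)
E = 43/11 (E = (19 + 24)/(-4 + 15) = 43/11 ≈ 3.9091)
c(k) = 2*I*k (c(k) = sqrt(-1 - 3)*k = sqrt(-4)*k = (2*I)*k = 2*I*k)
(-8*2 + E)*c(-4) = (-8*2 + 43/11)*(2*I*(-4)) = (-16 + 43/11)*(-8*I) = -(-1064)*I/11 = 1064*I/11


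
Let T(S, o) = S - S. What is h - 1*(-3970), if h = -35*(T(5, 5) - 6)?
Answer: 4180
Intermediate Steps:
T(S, o) = 0
h = 210 (h = -35*(0 - 6) = -35*(-6) = 210)
h - 1*(-3970) = 210 - 1*(-3970) = 210 + 3970 = 4180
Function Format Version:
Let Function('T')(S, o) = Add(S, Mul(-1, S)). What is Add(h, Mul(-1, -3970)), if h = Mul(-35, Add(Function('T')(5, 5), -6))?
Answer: 4180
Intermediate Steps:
Function('T')(S, o) = 0
h = 210 (h = Mul(-35, Add(0, -6)) = Mul(-35, -6) = 210)
Add(h, Mul(-1, -3970)) = Add(210, Mul(-1, -3970)) = Add(210, 3970) = 4180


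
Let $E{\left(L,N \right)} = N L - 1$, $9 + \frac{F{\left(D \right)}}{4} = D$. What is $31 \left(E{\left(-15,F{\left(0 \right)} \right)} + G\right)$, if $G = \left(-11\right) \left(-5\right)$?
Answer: $18414$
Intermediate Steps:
$G = 55$
$F{\left(D \right)} = -36 + 4 D$
$E{\left(L,N \right)} = -1 + L N$ ($E{\left(L,N \right)} = L N - 1 = -1 + L N$)
$31 \left(E{\left(-15,F{\left(0 \right)} \right)} + G\right) = 31 \left(\left(-1 - 15 \left(-36 + 4 \cdot 0\right)\right) + 55\right) = 31 \left(\left(-1 - 15 \left(-36 + 0\right)\right) + 55\right) = 31 \left(\left(-1 - -540\right) + 55\right) = 31 \left(\left(-1 + 540\right) + 55\right) = 31 \left(539 + 55\right) = 31 \cdot 594 = 18414$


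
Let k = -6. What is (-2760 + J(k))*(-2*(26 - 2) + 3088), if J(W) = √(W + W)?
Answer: -8390400 + 6080*I*√3 ≈ -8.3904e+6 + 10531.0*I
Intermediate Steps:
J(W) = √2*√W (J(W) = √(2*W) = √2*√W)
(-2760 + J(k))*(-2*(26 - 2) + 3088) = (-2760 + √2*√(-6))*(-2*(26 - 2) + 3088) = (-2760 + √2*(I*√6))*(-2*24 + 3088) = (-2760 + 2*I*√3)*(-48 + 3088) = (-2760 + 2*I*√3)*3040 = -8390400 + 6080*I*√3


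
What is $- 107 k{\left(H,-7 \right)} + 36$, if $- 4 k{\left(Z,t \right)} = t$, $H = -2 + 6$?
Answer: $- \frac{605}{4} \approx -151.25$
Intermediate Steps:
$H = 4$
$k{\left(Z,t \right)} = - \frac{t}{4}$
$- 107 k{\left(H,-7 \right)} + 36 = - 107 \left(\left(- \frac{1}{4}\right) \left(-7\right)\right) + 36 = \left(-107\right) \frac{7}{4} + 36 = - \frac{749}{4} + 36 = - \frac{605}{4}$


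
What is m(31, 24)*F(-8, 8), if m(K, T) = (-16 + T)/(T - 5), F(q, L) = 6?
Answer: 48/19 ≈ 2.5263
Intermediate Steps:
m(K, T) = (-16 + T)/(-5 + T)
m(31, 24)*F(-8, 8) = ((-16 + 24)/(-5 + 24))*6 = (8/19)*6 = 48/19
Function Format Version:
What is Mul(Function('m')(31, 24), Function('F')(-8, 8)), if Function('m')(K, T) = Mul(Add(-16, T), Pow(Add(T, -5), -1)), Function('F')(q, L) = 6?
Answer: Rational(48, 19) ≈ 2.5263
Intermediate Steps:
Function('m')(K, T) = Mul(Pow(Add(-5, T), -1), Add(-16, T)) (Function('m')(K, T) = Mul(Add(-16, T), Pow(Add(-5, T), -1)) = Mul(Pow(Add(-5, T), -1), Add(-16, T)))
Mul(Function('m')(31, 24), Function('F')(-8, 8)) = Mul(Mul(Pow(Add(-5, 24), -1), Add(-16, 24)), 6) = Mul(Mul(Pow(19, -1), 8), 6) = Mul(Mul(Rational(1, 19), 8), 6) = Mul(Rational(8, 19), 6) = Rational(48, 19)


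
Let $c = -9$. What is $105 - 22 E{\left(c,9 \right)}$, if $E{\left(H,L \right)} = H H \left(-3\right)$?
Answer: $5451$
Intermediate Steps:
$E{\left(H,L \right)} = - 3 H^{2}$ ($E{\left(H,L \right)} = H^{2} \left(-3\right) = - 3 H^{2}$)
$105 - 22 E{\left(c,9 \right)} = 105 - 22 \left(- 3 \left(-9\right)^{2}\right) = 105 - 22 \left(\left(-3\right) 81\right) = 105 - -5346 = 105 + 5346 = 5451$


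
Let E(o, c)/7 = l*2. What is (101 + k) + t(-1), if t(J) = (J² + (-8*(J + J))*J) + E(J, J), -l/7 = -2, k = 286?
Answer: 568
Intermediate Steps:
l = 14 (l = -7*(-2) = 14)
E(o, c) = 196 (E(o, c) = 7*(14*2) = 7*28 = 196)
t(J) = 196 - 15*J² (t(J) = (J² + (-8*(J + J))*J) + 196 = (J² + (-16*J)*J) + 196 = (J² - 16*J²) + 196 = -15*J² + 196 = 196 - 15*J²)
(101 + k) + t(-1) = (101 + 286) + (196 - 15*(-1)²) = 387 + (196 - 15*1) = 387 + (196 - 15) = 387 + 181 = 568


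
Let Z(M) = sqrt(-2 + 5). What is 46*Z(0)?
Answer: 46*sqrt(3) ≈ 79.674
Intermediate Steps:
Z(M) = sqrt(3)
46*Z(0) = 46*sqrt(3)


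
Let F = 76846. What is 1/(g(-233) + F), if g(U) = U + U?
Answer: 1/76380 ≈ 1.3092e-5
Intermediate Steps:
g(U) = 2*U
1/(g(-233) + F) = 1/(2*(-233) + 76846) = 1/(-466 + 76846) = 1/76380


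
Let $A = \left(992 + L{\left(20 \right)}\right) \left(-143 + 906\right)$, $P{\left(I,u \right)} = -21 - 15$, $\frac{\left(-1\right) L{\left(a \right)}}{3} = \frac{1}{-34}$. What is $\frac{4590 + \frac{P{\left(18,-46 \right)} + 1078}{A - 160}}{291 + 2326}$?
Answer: $\frac{118106762098}{67338846121} \approx 1.7539$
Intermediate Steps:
$L{\left(a \right)} = \frac{3}{34}$ ($L{\left(a \right)} = - \frac{3}{-34} = \left(-3\right) \left(- \frac{1}{34}\right) = \frac{3}{34}$)
$P{\left(I,u \right)} = -36$ ($P{\left(I,u \right)} = -21 - 15 = -36$)
$A = \frac{25736753}{34}$ ($A = \left(992 + \frac{3}{34}\right) \left(-143 + 906\right) = \frac{33731}{34} \cdot 763 = \frac{25736753}{34} \approx 7.5696 \cdot 10^{5}$)
$\frac{4590 + \frac{P{\left(18,-46 \right)} + 1078}{A - 160}}{291 + 2326} = \frac{4590 + \frac{-36 + 1078}{\frac{25736753}{34} - 160}}{291 + 2326} = \frac{4590 + \frac{1042}{\frac{25731313}{34}}}{2617} = \left(4590 + 1042 \cdot \frac{34}{25731313}\right) \frac{1}{2617} = \left(4590 + \frac{35428}{25731313}\right) \frac{1}{2617} = \frac{118106762098}{25731313} \cdot \frac{1}{2617} = \frac{118106762098}{67338846121}$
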